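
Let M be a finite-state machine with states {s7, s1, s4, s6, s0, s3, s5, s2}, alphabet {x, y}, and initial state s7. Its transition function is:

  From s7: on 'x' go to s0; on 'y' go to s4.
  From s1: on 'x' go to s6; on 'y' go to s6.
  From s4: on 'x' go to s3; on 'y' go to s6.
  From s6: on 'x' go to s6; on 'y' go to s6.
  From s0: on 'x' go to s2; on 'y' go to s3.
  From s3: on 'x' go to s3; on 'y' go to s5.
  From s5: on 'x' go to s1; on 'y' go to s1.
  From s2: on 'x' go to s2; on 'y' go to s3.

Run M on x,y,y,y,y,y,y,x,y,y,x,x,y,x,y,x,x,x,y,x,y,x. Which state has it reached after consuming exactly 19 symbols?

s7 → s0 → s3 → s5 → s1 → s6 → s6 → s6 → s6 → s6 → s6 → s6 → s6 → s6 → s6 → s6 → s6 → s6 → s6 → s6
After 19 symbols: s6.

s6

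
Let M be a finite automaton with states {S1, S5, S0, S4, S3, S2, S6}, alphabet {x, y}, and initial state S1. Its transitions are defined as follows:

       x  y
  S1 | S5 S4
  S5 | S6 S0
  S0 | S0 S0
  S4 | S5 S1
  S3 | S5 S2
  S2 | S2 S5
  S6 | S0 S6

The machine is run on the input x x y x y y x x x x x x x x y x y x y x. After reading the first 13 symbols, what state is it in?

S0

start at S1
read 'x': S1 → S5
read 'x': S5 → S6
read 'y': S6 → S6
read 'x': S6 → S0
read 'y': S0 → S0
read 'y': S0 → S0
read 'x': S0 → S0
read 'x': S0 → S0
read 'x': S0 → S0
read 'x': S0 → S0
read 'x': S0 → S0
read 'x': S0 → S0
read 'x': S0 → S0
After 13 symbols: S0.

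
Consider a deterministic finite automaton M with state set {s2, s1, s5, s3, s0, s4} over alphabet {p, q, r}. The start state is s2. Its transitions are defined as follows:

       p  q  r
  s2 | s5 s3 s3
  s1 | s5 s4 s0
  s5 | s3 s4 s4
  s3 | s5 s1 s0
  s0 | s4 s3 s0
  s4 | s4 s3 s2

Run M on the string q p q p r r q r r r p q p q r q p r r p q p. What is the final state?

start at s2
read 'q': s2 → s3
read 'p': s3 → s5
read 'q': s5 → s4
read 'p': s4 → s4
read 'r': s4 → s2
read 'r': s2 → s3
read 'q': s3 → s1
read 'r': s1 → s0
read 'r': s0 → s0
read 'r': s0 → s0
read 'p': s0 → s4
read 'q': s4 → s3
read 'p': s3 → s5
read 'q': s5 → s4
read 'r': s4 → s2
read 'q': s2 → s3
read 'p': s3 → s5
read 'r': s5 → s4
read 'r': s4 → s2
read 'p': s2 → s5
read 'q': s5 → s4
read 'p': s4 → s4

s4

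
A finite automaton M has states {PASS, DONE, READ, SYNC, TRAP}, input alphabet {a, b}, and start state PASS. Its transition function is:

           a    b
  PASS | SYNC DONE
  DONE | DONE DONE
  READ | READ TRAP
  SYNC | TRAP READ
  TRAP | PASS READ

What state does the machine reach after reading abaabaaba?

Trace: PASS -a-> SYNC -b-> READ -a-> READ -a-> READ -b-> TRAP -a-> PASS -a-> SYNC -b-> READ -a-> READ

READ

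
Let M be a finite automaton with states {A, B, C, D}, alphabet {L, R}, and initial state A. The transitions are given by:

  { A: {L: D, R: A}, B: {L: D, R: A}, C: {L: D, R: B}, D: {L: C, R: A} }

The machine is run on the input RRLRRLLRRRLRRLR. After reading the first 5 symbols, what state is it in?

Trace: A -R-> A -R-> A -L-> D -R-> A -R-> A
After 5 symbols: A.

A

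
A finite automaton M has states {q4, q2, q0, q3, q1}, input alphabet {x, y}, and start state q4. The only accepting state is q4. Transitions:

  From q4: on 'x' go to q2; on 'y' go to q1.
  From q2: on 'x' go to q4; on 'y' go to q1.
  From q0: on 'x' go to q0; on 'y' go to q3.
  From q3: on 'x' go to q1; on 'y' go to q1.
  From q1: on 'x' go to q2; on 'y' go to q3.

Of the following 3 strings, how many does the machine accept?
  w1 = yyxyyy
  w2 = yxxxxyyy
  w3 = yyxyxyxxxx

0

w1: q4 → q1 → q3 → q1 → q3 → q1 → q3  → end q3, rejected
w2: q4 → q1 → q2 → q4 → q2 → q4 → q1 → q3 → q1  → end q1, rejected
w3: q4 → q1 → q3 → q1 → q3 → q1 → q3 → q1 → q2 → q4 → q2  → end q2, rejected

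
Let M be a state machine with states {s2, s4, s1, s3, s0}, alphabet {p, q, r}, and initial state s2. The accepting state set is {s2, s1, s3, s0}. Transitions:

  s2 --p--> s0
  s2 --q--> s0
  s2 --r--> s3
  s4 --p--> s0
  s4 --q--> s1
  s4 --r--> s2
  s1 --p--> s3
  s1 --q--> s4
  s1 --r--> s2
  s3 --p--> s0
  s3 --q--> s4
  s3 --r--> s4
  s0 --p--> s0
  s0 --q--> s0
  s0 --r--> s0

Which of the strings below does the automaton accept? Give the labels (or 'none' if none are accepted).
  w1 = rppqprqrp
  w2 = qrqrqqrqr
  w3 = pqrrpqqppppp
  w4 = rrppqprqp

w1:
  start at s2
  read 'r': s2 → s3
  read 'p': s3 → s0
  read 'p': s0 → s0
  read 'q': s0 → s0
  read 'p': s0 → s0
  read 'r': s0 → s0
  read 'q': s0 → s0
  read 'r': s0 → s0
  read 'p': s0 → s0
  end s0, accepted
w2:
  start at s2
  read 'q': s2 → s0
  read 'r': s0 → s0
  read 'q': s0 → s0
  read 'r': s0 → s0
  read 'q': s0 → s0
  read 'q': s0 → s0
  read 'r': s0 → s0
  read 'q': s0 → s0
  read 'r': s0 → s0
  end s0, accepted
w3:
  start at s2
  read 'p': s2 → s0
  read 'q': s0 → s0
  read 'r': s0 → s0
  read 'r': s0 → s0
  read 'p': s0 → s0
  read 'q': s0 → s0
  read 'q': s0 → s0
  read 'p': s0 → s0
  read 'p': s0 → s0
  read 'p': s0 → s0
  read 'p': s0 → s0
  read 'p': s0 → s0
  end s0, accepted
w4:
  start at s2
  read 'r': s2 → s3
  read 'r': s3 → s4
  read 'p': s4 → s0
  read 'p': s0 → s0
  read 'q': s0 → s0
  read 'p': s0 → s0
  read 'r': s0 → s0
  read 'q': s0 → s0
  read 'p': s0 → s0
  end s0, accepted

w1, w2, w3, w4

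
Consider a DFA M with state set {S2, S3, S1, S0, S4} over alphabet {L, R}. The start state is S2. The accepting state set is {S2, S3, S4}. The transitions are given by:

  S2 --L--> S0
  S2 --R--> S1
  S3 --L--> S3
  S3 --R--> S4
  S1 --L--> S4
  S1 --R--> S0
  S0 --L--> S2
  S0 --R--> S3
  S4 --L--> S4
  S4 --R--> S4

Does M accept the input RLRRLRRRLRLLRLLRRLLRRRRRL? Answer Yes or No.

Yes

start at S2
read 'R': S2 → S1
read 'L': S1 → S4
read 'R': S4 → S4
read 'R': S4 → S4
read 'L': S4 → S4
read 'R': S4 → S4
read 'R': S4 → S4
read 'R': S4 → S4
read 'L': S4 → S4
read 'R': S4 → S4
read 'L': S4 → S4
read 'L': S4 → S4
read 'R': S4 → S4
read 'L': S4 → S4
read 'L': S4 → S4
read 'R': S4 → S4
read 'R': S4 → S4
read 'L': S4 → S4
read 'L': S4 → S4
read 'R': S4 → S4
read 'R': S4 → S4
read 'R': S4 → S4
read 'R': S4 → S4
read 'R': S4 → S4
read 'L': S4 → S4
End state S4 is accepting.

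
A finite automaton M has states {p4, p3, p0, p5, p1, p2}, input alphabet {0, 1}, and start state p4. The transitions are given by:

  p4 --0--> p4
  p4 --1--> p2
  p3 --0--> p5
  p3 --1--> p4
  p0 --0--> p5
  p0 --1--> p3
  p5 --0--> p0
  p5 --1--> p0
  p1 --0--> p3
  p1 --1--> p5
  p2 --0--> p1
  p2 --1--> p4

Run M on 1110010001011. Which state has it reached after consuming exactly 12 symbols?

p5

start at p4
read '1': p4 → p2
read '1': p2 → p4
read '1': p4 → p2
read '0': p2 → p1
read '0': p1 → p3
read '1': p3 → p4
read '0': p4 → p4
read '0': p4 → p4
read '0': p4 → p4
read '1': p4 → p2
read '0': p2 → p1
read '1': p1 → p5
After 12 symbols: p5.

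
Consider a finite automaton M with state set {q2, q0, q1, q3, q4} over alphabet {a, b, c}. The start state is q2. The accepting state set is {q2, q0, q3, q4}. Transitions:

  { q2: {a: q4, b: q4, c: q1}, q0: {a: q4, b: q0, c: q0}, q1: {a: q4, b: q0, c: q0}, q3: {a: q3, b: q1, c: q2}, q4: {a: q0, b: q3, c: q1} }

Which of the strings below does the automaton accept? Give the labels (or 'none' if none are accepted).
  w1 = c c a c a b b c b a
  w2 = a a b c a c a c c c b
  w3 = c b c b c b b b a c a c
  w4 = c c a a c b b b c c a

w1: q2 → q1 → q0 → q4 → q1 → q4 → q3 → q1 → q0 → q0 → q4  → end q4, accepted
w2: q2 → q4 → q0 → q0 → q0 → q4 → q1 → q4 → q1 → q0 → q0 → q0  → end q0, accepted
w3: q2 → q1 → q0 → q0 → q0 → q0 → q0 → q0 → q0 → q4 → q1 → q4 → q1  → end q1, rejected
w4: q2 → q1 → q0 → q4 → q0 → q0 → q0 → q0 → q0 → q0 → q0 → q4  → end q4, accepted

w1, w2, w4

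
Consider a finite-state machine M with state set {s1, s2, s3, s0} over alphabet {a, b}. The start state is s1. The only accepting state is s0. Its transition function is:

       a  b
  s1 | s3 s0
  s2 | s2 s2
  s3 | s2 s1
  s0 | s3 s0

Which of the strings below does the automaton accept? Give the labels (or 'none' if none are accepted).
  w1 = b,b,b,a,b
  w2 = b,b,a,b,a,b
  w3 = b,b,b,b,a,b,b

w3

w1: Trace: s1 -b-> s0 -b-> s0 -b-> s0 -a-> s3 -b-> s1  → end s1, rejected
w2: Trace: s1 -b-> s0 -b-> s0 -a-> s3 -b-> s1 -a-> s3 -b-> s1  → end s1, rejected
w3: Trace: s1 -b-> s0 -b-> s0 -b-> s0 -b-> s0 -a-> s3 -b-> s1 -b-> s0  → end s0, accepted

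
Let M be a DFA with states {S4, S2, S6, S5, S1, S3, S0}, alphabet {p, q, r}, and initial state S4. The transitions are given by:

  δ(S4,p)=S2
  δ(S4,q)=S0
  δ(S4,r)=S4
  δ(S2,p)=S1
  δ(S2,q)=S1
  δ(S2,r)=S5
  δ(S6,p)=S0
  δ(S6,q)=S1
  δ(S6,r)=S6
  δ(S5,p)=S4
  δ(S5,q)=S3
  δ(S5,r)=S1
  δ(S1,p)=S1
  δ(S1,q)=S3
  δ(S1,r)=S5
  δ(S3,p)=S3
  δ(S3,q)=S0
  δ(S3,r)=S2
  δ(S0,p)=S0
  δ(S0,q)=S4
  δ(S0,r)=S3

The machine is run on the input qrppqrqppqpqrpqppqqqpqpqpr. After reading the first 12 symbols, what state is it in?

start at S4
read 'q': S4 → S0
read 'r': S0 → S3
read 'p': S3 → S3
read 'p': S3 → S3
read 'q': S3 → S0
read 'r': S0 → S3
read 'q': S3 → S0
read 'p': S0 → S0
read 'p': S0 → S0
read 'q': S0 → S4
read 'p': S4 → S2
read 'q': S2 → S1
After 12 symbols: S1.

S1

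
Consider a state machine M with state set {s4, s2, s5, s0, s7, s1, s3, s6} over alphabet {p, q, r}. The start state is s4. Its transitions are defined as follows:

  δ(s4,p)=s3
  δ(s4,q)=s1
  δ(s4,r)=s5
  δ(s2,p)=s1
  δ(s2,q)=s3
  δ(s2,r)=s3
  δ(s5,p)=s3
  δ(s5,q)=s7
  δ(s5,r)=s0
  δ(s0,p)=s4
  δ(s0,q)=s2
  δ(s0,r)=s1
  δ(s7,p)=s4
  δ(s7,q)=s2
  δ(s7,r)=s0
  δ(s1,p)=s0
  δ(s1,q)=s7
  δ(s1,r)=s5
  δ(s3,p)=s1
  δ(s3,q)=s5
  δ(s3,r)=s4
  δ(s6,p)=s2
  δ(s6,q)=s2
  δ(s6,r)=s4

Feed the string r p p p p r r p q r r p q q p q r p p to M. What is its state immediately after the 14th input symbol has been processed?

Trace: s4 -r-> s5 -p-> s3 -p-> s1 -p-> s0 -p-> s4 -r-> s5 -r-> s0 -p-> s4 -q-> s1 -r-> s5 -r-> s0 -p-> s4 -q-> s1 -q-> s7
After 14 symbols: s7.

s7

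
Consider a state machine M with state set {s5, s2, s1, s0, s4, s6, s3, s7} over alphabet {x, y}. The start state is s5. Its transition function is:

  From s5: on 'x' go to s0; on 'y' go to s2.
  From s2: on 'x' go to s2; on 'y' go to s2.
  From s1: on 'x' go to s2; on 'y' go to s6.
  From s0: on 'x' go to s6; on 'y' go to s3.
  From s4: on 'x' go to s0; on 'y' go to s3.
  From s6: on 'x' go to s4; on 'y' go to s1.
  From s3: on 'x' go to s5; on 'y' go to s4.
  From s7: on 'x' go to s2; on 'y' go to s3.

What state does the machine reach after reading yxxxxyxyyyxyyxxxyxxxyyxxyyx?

s2

start at s5
read 'y': s5 → s2
read 'x': s2 → s2
read 'x': s2 → s2
read 'x': s2 → s2
read 'x': s2 → s2
read 'y': s2 → s2
read 'x': s2 → s2
read 'y': s2 → s2
read 'y': s2 → s2
read 'y': s2 → s2
read 'x': s2 → s2
read 'y': s2 → s2
read 'y': s2 → s2
read 'x': s2 → s2
read 'x': s2 → s2
read 'x': s2 → s2
read 'y': s2 → s2
read 'x': s2 → s2
read 'x': s2 → s2
read 'x': s2 → s2
read 'y': s2 → s2
read 'y': s2 → s2
read 'x': s2 → s2
read 'x': s2 → s2
read 'y': s2 → s2
read 'y': s2 → s2
read 'x': s2 → s2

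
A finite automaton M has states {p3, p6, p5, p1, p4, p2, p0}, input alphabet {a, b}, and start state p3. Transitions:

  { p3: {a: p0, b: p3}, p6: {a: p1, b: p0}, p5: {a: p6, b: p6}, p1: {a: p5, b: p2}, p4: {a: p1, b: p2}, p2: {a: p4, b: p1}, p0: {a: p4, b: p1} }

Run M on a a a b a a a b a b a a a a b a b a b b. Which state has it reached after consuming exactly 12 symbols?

start at p3
read 'a': p3 → p0
read 'a': p0 → p4
read 'a': p4 → p1
read 'b': p1 → p2
read 'a': p2 → p4
read 'a': p4 → p1
read 'a': p1 → p5
read 'b': p5 → p6
read 'a': p6 → p1
read 'b': p1 → p2
read 'a': p2 → p4
read 'a': p4 → p1
After 12 symbols: p1.

p1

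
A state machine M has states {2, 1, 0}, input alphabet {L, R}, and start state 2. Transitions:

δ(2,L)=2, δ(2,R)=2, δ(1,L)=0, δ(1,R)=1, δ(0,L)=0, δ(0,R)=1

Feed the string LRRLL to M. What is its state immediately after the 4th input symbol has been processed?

2

start at 2
read 'L': 2 → 2
read 'R': 2 → 2
read 'R': 2 → 2
read 'L': 2 → 2
After 4 symbols: 2.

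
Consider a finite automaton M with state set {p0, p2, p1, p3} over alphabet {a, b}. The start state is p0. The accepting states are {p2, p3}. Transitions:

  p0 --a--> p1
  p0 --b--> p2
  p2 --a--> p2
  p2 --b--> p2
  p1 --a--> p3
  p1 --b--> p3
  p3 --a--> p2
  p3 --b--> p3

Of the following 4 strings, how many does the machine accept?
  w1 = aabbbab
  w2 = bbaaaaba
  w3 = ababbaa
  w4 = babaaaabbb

w1:
  start at p0
  read 'a': p0 → p1
  read 'a': p1 → p3
  read 'b': p3 → p3
  read 'b': p3 → p3
  read 'b': p3 → p3
  read 'a': p3 → p2
  read 'b': p2 → p2
  end p2, accepted
w2:
  start at p0
  read 'b': p0 → p2
  read 'b': p2 → p2
  read 'a': p2 → p2
  read 'a': p2 → p2
  read 'a': p2 → p2
  read 'a': p2 → p2
  read 'b': p2 → p2
  read 'a': p2 → p2
  end p2, accepted
w3:
  start at p0
  read 'a': p0 → p1
  read 'b': p1 → p3
  read 'a': p3 → p2
  read 'b': p2 → p2
  read 'b': p2 → p2
  read 'a': p2 → p2
  read 'a': p2 → p2
  end p2, accepted
w4:
  start at p0
  read 'b': p0 → p2
  read 'a': p2 → p2
  read 'b': p2 → p2
  read 'a': p2 → p2
  read 'a': p2 → p2
  read 'a': p2 → p2
  read 'a': p2 → p2
  read 'b': p2 → p2
  read 'b': p2 → p2
  read 'b': p2 → p2
  end p2, accepted

4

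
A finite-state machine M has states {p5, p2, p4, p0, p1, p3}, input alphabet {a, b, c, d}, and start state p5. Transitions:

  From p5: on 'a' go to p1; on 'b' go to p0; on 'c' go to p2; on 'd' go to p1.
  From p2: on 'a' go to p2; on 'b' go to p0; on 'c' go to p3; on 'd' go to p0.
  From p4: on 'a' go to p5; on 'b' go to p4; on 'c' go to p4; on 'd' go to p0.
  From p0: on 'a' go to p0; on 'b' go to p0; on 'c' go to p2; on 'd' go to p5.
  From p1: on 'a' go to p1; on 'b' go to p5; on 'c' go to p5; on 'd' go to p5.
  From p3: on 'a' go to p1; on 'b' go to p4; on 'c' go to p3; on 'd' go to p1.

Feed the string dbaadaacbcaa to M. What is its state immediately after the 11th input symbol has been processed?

p2

Trace: p5 -d-> p1 -b-> p5 -a-> p1 -a-> p1 -d-> p5 -a-> p1 -a-> p1 -c-> p5 -b-> p0 -c-> p2 -a-> p2
After 11 symbols: p2.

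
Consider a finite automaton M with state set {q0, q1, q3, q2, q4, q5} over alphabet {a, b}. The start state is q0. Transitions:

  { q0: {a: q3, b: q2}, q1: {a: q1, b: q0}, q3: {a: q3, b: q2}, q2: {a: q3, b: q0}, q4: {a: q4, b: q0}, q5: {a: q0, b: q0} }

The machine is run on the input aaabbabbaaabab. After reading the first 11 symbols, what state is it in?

q3

q0 → q3 → q3 → q3 → q2 → q0 → q3 → q2 → q0 → q3 → q3 → q3
After 11 symbols: q3.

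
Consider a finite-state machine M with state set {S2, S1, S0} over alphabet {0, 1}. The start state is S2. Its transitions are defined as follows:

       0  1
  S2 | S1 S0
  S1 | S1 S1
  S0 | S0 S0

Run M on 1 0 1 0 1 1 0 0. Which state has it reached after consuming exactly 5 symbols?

S2 → S0 → S0 → S0 → S0 → S0
After 5 symbols: S0.

S0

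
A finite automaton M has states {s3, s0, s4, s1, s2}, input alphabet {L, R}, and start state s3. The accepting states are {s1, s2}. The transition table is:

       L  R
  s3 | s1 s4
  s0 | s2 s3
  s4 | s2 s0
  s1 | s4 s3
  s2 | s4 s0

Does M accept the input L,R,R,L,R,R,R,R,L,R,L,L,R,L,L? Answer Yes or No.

No

s3 → s1 → s3 → s4 → s2 → s0 → s3 → s4 → s0 → s2 → s0 → s2 → s4 → s0 → s2 → s4
End state s4 is not accepting.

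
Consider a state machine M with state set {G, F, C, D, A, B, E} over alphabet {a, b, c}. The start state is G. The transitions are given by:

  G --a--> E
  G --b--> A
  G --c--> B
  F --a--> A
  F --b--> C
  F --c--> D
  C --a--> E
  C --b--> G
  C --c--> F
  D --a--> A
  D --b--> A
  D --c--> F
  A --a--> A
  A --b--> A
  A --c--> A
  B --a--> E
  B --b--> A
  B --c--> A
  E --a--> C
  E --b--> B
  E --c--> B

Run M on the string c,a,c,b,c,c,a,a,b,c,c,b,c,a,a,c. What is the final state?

start at G
read 'c': G → B
read 'a': B → E
read 'c': E → B
read 'b': B → A
read 'c': A → A
read 'c': A → A
read 'a': A → A
read 'a': A → A
read 'b': A → A
read 'c': A → A
read 'c': A → A
read 'b': A → A
read 'c': A → A
read 'a': A → A
read 'a': A → A
read 'c': A → A

A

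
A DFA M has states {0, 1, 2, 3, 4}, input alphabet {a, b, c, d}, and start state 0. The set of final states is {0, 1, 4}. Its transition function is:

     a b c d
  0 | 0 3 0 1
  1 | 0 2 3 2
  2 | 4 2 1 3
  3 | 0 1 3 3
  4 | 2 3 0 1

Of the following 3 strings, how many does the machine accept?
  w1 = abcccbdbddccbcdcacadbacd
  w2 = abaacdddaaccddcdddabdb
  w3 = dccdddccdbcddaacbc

2

w1: Trace: 0 -a-> 0 -b-> 3 -c-> 3 -c-> 3 -c-> 3 -b-> 1 -d-> 2 -b-> 2 -d-> 3 -d-> 3 -c-> 3 -c-> 3 -b-> 1 -c-> 3 -d-> 3 -c-> 3 -a-> 0 -c-> 0 -a-> 0 -d-> 1 -b-> 2 -a-> 4 -c-> 0 -d-> 1  → end 1, accepted
w2: Trace: 0 -a-> 0 -b-> 3 -a-> 0 -a-> 0 -c-> 0 -d-> 1 -d-> 2 -d-> 3 -a-> 0 -a-> 0 -c-> 0 -c-> 0 -d-> 1 -d-> 2 -c-> 1 -d-> 2 -d-> 3 -d-> 3 -a-> 0 -b-> 3 -d-> 3 -b-> 1  → end 1, accepted
w3: Trace: 0 -d-> 1 -c-> 3 -c-> 3 -d-> 3 -d-> 3 -d-> 3 -c-> 3 -c-> 3 -d-> 3 -b-> 1 -c-> 3 -d-> 3 -d-> 3 -a-> 0 -a-> 0 -c-> 0 -b-> 3 -c-> 3  → end 3, rejected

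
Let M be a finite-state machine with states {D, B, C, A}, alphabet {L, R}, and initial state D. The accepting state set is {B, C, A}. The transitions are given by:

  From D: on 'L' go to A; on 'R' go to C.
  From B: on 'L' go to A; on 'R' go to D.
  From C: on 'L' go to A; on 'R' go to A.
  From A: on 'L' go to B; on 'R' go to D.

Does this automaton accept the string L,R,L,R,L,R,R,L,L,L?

Yes

Trace: D -L-> A -R-> D -L-> A -R-> D -L-> A -R-> D -R-> C -L-> A -L-> B -L-> A
End state A is accepting.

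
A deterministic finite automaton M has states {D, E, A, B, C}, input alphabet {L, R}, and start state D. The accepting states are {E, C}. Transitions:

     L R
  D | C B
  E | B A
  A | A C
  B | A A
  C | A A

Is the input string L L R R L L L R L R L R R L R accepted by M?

start at D
read 'L': D → C
read 'L': C → A
read 'R': A → C
read 'R': C → A
read 'L': A → A
read 'L': A → A
read 'L': A → A
read 'R': A → C
read 'L': C → A
read 'R': A → C
read 'L': C → A
read 'R': A → C
read 'R': C → A
read 'L': A → A
read 'R': A → C
End state C is accepting.

Yes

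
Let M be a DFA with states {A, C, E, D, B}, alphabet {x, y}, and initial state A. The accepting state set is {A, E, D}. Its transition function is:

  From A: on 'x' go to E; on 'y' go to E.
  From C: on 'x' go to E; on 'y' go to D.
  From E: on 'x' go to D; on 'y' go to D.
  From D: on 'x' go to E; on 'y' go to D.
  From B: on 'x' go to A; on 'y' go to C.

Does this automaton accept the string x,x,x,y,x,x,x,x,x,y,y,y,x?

Trace: A -x-> E -x-> D -x-> E -y-> D -x-> E -x-> D -x-> E -x-> D -x-> E -y-> D -y-> D -y-> D -x-> E
End state E is accepting.

Yes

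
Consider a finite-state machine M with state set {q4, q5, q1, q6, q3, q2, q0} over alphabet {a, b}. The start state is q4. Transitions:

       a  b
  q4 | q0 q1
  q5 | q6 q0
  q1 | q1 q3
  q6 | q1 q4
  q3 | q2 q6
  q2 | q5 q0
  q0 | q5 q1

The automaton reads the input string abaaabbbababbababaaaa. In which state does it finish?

start at q4
read 'a': q4 → q0
read 'b': q0 → q1
read 'a': q1 → q1
read 'a': q1 → q1
read 'a': q1 → q1
read 'b': q1 → q3
read 'b': q3 → q6
read 'b': q6 → q4
read 'a': q4 → q0
read 'b': q0 → q1
read 'a': q1 → q1
read 'b': q1 → q3
read 'b': q3 → q6
read 'a': q6 → q1
read 'b': q1 → q3
read 'a': q3 → q2
read 'b': q2 → q0
read 'a': q0 → q5
read 'a': q5 → q6
read 'a': q6 → q1
read 'a': q1 → q1

q1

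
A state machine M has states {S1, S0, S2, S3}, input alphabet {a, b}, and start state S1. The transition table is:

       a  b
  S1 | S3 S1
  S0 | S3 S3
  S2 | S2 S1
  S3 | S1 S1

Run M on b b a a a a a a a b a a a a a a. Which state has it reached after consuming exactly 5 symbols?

S3

Trace: S1 -b-> S1 -b-> S1 -a-> S3 -a-> S1 -a-> S3
After 5 symbols: S3.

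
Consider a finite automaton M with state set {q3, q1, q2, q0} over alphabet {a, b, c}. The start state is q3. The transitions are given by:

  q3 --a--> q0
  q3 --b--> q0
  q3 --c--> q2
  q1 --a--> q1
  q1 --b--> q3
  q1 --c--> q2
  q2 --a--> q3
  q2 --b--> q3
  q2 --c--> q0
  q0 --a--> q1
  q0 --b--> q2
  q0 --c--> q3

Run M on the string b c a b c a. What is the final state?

Trace: q3 -b-> q0 -c-> q3 -a-> q0 -b-> q2 -c-> q0 -a-> q1

q1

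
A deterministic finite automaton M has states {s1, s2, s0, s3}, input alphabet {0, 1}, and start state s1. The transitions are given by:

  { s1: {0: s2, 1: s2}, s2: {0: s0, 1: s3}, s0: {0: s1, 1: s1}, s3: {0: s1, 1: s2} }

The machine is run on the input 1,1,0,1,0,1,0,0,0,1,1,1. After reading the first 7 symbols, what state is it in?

s2

Trace: s1 -1-> s2 -1-> s3 -0-> s1 -1-> s2 -0-> s0 -1-> s1 -0-> s2
After 7 symbols: s2.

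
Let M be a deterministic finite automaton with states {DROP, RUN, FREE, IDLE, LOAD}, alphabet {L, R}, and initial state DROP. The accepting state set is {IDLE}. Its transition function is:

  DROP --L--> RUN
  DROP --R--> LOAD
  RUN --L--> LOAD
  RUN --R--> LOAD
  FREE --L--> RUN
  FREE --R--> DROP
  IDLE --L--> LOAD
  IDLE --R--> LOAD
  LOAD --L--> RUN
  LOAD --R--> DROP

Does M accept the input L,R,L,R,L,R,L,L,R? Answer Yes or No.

No

DROP → RUN → LOAD → RUN → LOAD → RUN → LOAD → RUN → LOAD → DROP
End state DROP is not accepting.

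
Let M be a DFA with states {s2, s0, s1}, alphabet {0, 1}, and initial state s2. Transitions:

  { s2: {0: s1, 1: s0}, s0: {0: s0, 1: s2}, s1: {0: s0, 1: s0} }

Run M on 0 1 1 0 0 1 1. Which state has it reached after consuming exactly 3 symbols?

Trace: s2 -0-> s1 -1-> s0 -1-> s2
After 3 symbols: s2.

s2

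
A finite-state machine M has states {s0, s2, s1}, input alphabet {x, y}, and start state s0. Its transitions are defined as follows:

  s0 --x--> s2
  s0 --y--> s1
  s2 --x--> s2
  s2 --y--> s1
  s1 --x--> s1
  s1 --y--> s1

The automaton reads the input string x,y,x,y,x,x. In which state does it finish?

s0 → s2 → s1 → s1 → s1 → s1 → s1

s1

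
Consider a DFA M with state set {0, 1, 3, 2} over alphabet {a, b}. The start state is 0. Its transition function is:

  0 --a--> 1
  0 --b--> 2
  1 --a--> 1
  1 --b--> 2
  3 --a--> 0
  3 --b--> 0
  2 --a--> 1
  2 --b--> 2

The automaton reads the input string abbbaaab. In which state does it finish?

2

0 → 1 → 2 → 2 → 2 → 1 → 1 → 1 → 2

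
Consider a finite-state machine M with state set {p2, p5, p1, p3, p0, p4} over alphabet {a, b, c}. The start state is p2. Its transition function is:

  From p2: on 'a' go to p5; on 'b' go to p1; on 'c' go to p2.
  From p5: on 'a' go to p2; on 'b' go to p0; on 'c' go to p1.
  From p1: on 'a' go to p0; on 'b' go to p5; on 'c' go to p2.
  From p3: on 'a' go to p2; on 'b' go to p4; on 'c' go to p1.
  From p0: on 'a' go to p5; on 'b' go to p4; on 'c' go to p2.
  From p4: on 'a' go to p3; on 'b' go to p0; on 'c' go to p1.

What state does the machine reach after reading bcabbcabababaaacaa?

Trace: p2 -b-> p1 -c-> p2 -a-> p5 -b-> p0 -b-> p4 -c-> p1 -a-> p0 -b-> p4 -a-> p3 -b-> p4 -a-> p3 -b-> p4 -a-> p3 -a-> p2 -a-> p5 -c-> p1 -a-> p0 -a-> p5

p5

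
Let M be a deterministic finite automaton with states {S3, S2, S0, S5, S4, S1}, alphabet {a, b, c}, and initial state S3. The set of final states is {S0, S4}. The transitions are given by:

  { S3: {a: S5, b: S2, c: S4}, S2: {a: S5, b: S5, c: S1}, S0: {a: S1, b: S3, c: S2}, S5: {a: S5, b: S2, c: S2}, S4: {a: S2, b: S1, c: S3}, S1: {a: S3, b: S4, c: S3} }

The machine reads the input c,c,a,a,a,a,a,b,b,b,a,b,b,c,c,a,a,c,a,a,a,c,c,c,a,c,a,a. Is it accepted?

S3 → S4 → S3 → S5 → S5 → S5 → S5 → S5 → S2 → S5 → S2 → S5 → S2 → S5 → S2 → S1 → S3 → S5 → S2 → S5 → S5 → S5 → S2 → S1 → S3 → S5 → S2 → S5 → S5
End state S5 is not accepting.

No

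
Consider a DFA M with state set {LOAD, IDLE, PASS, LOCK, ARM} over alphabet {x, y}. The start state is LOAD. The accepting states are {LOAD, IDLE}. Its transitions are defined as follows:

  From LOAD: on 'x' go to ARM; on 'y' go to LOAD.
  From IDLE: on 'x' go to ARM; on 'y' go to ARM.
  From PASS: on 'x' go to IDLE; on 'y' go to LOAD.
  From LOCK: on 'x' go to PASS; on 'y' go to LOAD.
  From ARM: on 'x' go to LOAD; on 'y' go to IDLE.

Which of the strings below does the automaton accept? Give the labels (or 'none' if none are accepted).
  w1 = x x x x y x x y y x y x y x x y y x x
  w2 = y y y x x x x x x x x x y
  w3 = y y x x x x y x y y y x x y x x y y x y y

w1: Trace: LOAD -x-> ARM -x-> LOAD -x-> ARM -x-> LOAD -y-> LOAD -x-> ARM -x-> LOAD -y-> LOAD -y-> LOAD -x-> ARM -y-> IDLE -x-> ARM -y-> IDLE -x-> ARM -x-> LOAD -y-> LOAD -y-> LOAD -x-> ARM -x-> LOAD  → end LOAD, accepted
w2: Trace: LOAD -y-> LOAD -y-> LOAD -y-> LOAD -x-> ARM -x-> LOAD -x-> ARM -x-> LOAD -x-> ARM -x-> LOAD -x-> ARM -x-> LOAD -x-> ARM -y-> IDLE  → end IDLE, accepted
w3: Trace: LOAD -y-> LOAD -y-> LOAD -x-> ARM -x-> LOAD -x-> ARM -x-> LOAD -y-> LOAD -x-> ARM -y-> IDLE -y-> ARM -y-> IDLE -x-> ARM -x-> LOAD -y-> LOAD -x-> ARM -x-> LOAD -y-> LOAD -y-> LOAD -x-> ARM -y-> IDLE -y-> ARM  → end ARM, rejected

w1, w2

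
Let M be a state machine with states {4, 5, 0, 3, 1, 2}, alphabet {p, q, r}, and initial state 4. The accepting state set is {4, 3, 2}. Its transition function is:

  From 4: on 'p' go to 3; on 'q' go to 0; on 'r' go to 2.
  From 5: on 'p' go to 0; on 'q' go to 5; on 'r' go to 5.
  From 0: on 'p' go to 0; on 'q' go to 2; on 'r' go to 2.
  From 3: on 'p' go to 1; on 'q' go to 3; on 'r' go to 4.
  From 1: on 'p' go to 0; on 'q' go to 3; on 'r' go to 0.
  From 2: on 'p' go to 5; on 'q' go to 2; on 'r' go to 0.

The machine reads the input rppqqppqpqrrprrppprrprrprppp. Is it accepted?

No

4 → 2 → 5 → 0 → 2 → 2 → 5 → 0 → 2 → 5 → 5 → 5 → 5 → 0 → 2 → 0 → 0 → 0 → 0 → 2 → 0 → 0 → 2 → 0 → 0 → 2 → 5 → 0 → 0
End state 0 is not accepting.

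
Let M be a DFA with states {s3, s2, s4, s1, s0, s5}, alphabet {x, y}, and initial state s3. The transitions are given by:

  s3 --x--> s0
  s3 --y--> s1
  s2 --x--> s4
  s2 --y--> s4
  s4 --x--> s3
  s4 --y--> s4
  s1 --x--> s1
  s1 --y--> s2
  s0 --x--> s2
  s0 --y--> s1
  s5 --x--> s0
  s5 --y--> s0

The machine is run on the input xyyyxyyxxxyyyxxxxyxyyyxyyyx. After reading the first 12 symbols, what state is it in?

Trace: s3 -x-> s0 -y-> s1 -y-> s2 -y-> s4 -x-> s3 -y-> s1 -y-> s2 -x-> s4 -x-> s3 -x-> s0 -y-> s1 -y-> s2
After 12 symbols: s2.

s2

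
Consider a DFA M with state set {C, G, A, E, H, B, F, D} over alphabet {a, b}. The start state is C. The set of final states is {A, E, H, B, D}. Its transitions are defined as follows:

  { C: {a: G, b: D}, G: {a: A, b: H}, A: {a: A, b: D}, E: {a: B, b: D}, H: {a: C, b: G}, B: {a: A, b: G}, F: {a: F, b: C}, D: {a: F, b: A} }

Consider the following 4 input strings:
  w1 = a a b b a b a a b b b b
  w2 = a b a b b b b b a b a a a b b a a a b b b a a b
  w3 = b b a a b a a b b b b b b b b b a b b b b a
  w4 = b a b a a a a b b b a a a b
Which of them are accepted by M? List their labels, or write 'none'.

w1, w3

w1: Trace: C -a-> G -a-> A -b-> D -b-> A -a-> A -b-> D -a-> F -a-> F -b-> C -b-> D -b-> A -b-> D  → end D, accepted
w2: Trace: C -a-> G -b-> H -a-> C -b-> D -b-> A -b-> D -b-> A -b-> D -a-> F -b-> C -a-> G -a-> A -a-> A -b-> D -b-> A -a-> A -a-> A -a-> A -b-> D -b-> A -b-> D -a-> F -a-> F -b-> C  → end C, rejected
w3: Trace: C -b-> D -b-> A -a-> A -a-> A -b-> D -a-> F -a-> F -b-> C -b-> D -b-> A -b-> D -b-> A -b-> D -b-> A -b-> D -b-> A -a-> A -b-> D -b-> A -b-> D -b-> A -a-> A  → end A, accepted
w4: Trace: C -b-> D -a-> F -b-> C -a-> G -a-> A -a-> A -a-> A -b-> D -b-> A -b-> D -a-> F -a-> F -a-> F -b-> C  → end C, rejected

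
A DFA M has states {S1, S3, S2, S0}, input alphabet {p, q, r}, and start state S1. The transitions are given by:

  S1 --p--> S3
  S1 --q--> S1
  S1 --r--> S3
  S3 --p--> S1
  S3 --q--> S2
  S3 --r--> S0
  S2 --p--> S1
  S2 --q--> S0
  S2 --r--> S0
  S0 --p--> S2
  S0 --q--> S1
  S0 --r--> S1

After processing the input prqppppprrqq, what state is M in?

S1

Trace: S1 -p-> S3 -r-> S0 -q-> S1 -p-> S3 -p-> S1 -p-> S3 -p-> S1 -p-> S3 -r-> S0 -r-> S1 -q-> S1 -q-> S1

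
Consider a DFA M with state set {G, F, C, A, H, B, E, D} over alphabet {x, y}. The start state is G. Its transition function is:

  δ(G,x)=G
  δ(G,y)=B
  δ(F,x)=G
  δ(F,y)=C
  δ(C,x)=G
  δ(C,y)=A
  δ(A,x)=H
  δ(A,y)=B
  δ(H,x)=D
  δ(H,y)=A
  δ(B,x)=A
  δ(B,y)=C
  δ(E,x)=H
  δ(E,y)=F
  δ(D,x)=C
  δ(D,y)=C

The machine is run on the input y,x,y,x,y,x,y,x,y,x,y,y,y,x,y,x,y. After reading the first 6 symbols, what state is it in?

A

start at G
read 'y': G → B
read 'x': B → A
read 'y': A → B
read 'x': B → A
read 'y': A → B
read 'x': B → A
After 6 symbols: A.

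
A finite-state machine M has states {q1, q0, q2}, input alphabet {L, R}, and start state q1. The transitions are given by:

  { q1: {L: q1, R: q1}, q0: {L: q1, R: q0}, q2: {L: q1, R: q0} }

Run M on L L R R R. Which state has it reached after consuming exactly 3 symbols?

start at q1
read 'L': q1 → q1
read 'L': q1 → q1
read 'R': q1 → q1
After 3 symbols: q1.

q1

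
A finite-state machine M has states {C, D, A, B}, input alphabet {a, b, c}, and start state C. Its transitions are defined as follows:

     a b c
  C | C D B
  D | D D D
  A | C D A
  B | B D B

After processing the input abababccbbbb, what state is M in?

D

Trace: C -a-> C -b-> D -a-> D -b-> D -a-> D -b-> D -c-> D -c-> D -b-> D -b-> D -b-> D -b-> D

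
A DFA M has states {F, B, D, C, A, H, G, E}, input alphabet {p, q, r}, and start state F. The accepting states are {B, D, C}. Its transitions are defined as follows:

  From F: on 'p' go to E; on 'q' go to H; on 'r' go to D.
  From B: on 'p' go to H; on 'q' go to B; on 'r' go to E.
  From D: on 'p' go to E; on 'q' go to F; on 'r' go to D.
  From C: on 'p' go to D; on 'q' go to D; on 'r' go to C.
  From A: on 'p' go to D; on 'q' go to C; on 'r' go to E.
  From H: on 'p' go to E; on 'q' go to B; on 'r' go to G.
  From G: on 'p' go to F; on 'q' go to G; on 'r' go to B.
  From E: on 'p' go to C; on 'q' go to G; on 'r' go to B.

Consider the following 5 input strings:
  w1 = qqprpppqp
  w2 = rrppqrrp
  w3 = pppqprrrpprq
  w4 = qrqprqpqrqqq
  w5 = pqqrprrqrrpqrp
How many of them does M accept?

w1: F → H → B → H → G → F → E → C → D → E  → end E, rejected
w2: F → D → D → E → C → D → D → D → E  → end E, rejected
w3: F → E → C → D → F → E → B → E → B → H → E → B → B  → end B, accepted
w4: F → H → G → G → F → D → F → E → G → B → B → B → B  → end B, accepted
w5: F → E → G → G → B → H → G → B → B → E → B → H → B → E → C  → end C, accepted

3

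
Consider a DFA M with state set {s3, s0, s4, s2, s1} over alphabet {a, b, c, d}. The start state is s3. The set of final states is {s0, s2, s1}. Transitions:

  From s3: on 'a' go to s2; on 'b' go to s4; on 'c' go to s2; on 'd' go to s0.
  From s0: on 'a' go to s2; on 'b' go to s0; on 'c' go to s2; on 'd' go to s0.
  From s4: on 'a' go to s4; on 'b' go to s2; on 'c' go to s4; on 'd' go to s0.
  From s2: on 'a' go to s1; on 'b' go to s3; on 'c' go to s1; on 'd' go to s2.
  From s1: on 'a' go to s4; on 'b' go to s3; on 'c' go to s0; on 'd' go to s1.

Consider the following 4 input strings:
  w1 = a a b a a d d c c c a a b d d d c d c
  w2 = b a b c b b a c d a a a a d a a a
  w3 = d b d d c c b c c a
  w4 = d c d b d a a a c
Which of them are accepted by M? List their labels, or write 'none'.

w1: Trace: s3 -a-> s2 -a-> s1 -b-> s3 -a-> s2 -a-> s1 -d-> s1 -d-> s1 -c-> s0 -c-> s2 -c-> s1 -a-> s4 -a-> s4 -b-> s2 -d-> s2 -d-> s2 -d-> s2 -c-> s1 -d-> s1 -c-> s0  → end s0, accepted
w2: Trace: s3 -b-> s4 -a-> s4 -b-> s2 -c-> s1 -b-> s3 -b-> s4 -a-> s4 -c-> s4 -d-> s0 -a-> s2 -a-> s1 -a-> s4 -a-> s4 -d-> s0 -a-> s2 -a-> s1 -a-> s4  → end s4, rejected
w3: Trace: s3 -d-> s0 -b-> s0 -d-> s0 -d-> s0 -c-> s2 -c-> s1 -b-> s3 -c-> s2 -c-> s1 -a-> s4  → end s4, rejected
w4: Trace: s3 -d-> s0 -c-> s2 -d-> s2 -b-> s3 -d-> s0 -a-> s2 -a-> s1 -a-> s4 -c-> s4  → end s4, rejected

w1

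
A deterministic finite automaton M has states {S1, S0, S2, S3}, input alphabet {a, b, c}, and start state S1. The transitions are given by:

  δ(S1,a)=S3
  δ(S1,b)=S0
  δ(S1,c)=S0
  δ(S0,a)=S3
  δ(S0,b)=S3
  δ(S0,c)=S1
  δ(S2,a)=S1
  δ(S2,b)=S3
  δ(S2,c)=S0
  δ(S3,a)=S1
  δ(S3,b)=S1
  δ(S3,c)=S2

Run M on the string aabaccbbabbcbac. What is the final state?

S2

S1 → S3 → S1 → S0 → S3 → S2 → S0 → S3 → S1 → S3 → S1 → S0 → S1 → S0 → S3 → S2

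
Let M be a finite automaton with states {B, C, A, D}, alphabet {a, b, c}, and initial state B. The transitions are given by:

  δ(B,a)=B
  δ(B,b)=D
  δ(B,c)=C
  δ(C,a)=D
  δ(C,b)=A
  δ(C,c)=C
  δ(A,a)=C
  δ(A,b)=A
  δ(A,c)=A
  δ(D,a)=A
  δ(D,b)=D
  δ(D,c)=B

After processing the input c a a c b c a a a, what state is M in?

start at B
read 'c': B → C
read 'a': C → D
read 'a': D → A
read 'c': A → A
read 'b': A → A
read 'c': A → A
read 'a': A → C
read 'a': C → D
read 'a': D → A

A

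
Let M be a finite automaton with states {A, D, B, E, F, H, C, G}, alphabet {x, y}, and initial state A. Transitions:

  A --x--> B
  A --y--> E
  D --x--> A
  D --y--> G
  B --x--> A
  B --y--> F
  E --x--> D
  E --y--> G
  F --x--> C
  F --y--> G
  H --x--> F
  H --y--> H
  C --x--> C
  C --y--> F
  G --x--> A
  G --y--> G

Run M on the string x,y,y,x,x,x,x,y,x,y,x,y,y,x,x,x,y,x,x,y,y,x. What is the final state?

A

Trace: A -x-> B -y-> F -y-> G -x-> A -x-> B -x-> A -x-> B -y-> F -x-> C -y-> F -x-> C -y-> F -y-> G -x-> A -x-> B -x-> A -y-> E -x-> D -x-> A -y-> E -y-> G -x-> A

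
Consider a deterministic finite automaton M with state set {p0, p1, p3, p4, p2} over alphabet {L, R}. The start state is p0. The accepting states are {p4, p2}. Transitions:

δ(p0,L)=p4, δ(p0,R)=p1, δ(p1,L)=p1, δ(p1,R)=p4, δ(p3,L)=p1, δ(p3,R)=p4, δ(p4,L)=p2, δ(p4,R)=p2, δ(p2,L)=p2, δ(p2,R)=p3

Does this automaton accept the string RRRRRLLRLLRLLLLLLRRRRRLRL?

Trace: p0 -R-> p1 -R-> p4 -R-> p2 -R-> p3 -R-> p4 -L-> p2 -L-> p2 -R-> p3 -L-> p1 -L-> p1 -R-> p4 -L-> p2 -L-> p2 -L-> p2 -L-> p2 -L-> p2 -L-> p2 -R-> p3 -R-> p4 -R-> p2 -R-> p3 -R-> p4 -L-> p2 -R-> p3 -L-> p1
End state p1 is not accepting.

No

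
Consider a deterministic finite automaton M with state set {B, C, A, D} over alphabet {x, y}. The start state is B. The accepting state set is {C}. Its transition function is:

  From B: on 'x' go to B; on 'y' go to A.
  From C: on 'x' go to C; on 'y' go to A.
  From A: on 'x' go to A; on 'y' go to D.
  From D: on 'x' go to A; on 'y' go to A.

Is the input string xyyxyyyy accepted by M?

No

start at B
read 'x': B → B
read 'y': B → A
read 'y': A → D
read 'x': D → A
read 'y': A → D
read 'y': D → A
read 'y': A → D
read 'y': D → A
End state A is not accepting.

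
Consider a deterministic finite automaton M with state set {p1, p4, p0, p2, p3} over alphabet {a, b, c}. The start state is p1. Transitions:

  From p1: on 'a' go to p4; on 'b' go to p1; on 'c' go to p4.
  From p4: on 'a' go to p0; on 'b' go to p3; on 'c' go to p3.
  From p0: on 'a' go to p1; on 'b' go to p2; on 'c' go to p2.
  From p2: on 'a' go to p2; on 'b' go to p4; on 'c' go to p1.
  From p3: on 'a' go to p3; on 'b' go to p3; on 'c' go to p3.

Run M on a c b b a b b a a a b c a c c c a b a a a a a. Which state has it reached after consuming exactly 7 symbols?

start at p1
read 'a': p1 → p4
read 'c': p4 → p3
read 'b': p3 → p3
read 'b': p3 → p3
read 'a': p3 → p3
read 'b': p3 → p3
read 'b': p3 → p3
After 7 symbols: p3.

p3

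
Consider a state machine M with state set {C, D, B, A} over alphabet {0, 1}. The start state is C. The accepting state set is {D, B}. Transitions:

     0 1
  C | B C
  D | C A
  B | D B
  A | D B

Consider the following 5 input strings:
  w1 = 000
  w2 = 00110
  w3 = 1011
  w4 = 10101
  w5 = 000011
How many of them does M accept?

w1: Trace: C -0-> B -0-> D -0-> C  → end C, rejected
w2: Trace: C -0-> B -0-> D -1-> A -1-> B -0-> D  → end D, accepted
w3: Trace: C -1-> C -0-> B -1-> B -1-> B  → end B, accepted
w4: Trace: C -1-> C -0-> B -1-> B -0-> D -1-> A  → end A, rejected
w5: Trace: C -0-> B -0-> D -0-> C -0-> B -1-> B -1-> B  → end B, accepted

3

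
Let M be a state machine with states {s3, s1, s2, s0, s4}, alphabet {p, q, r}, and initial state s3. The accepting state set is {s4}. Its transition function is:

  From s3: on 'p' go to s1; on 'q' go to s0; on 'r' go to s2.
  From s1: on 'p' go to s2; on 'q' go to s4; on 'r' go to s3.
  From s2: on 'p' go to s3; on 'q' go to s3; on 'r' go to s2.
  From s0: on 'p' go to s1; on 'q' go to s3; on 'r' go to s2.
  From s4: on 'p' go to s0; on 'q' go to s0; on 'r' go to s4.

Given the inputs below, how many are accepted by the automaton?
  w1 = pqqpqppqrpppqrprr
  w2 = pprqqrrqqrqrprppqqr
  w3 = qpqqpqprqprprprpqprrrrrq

0

w1:
  start at s3
  read 'p': s3 → s1
  read 'q': s1 → s4
  read 'q': s4 → s0
  read 'p': s0 → s1
  read 'q': s1 → s4
  read 'p': s4 → s0
  read 'p': s0 → s1
  read 'q': s1 → s4
  read 'r': s4 → s4
  read 'p': s4 → s0
  read 'p': s0 → s1
  read 'p': s1 → s2
  read 'q': s2 → s3
  read 'r': s3 → s2
  read 'p': s2 → s3
  read 'r': s3 → s2
  read 'r': s2 → s2
  end s2, rejected
w2:
  start at s3
  read 'p': s3 → s1
  read 'p': s1 → s2
  read 'r': s2 → s2
  read 'q': s2 → s3
  read 'q': s3 → s0
  read 'r': s0 → s2
  read 'r': s2 → s2
  read 'q': s2 → s3
  read 'q': s3 → s0
  read 'r': s0 → s2
  read 'q': s2 → s3
  read 'r': s3 → s2
  read 'p': s2 → s3
  read 'r': s3 → s2
  read 'p': s2 → s3
  read 'p': s3 → s1
  read 'q': s1 → s4
  read 'q': s4 → s0
  read 'r': s0 → s2
  end s2, rejected
w3:
  start at s3
  read 'q': s3 → s0
  read 'p': s0 → s1
  read 'q': s1 → s4
  read 'q': s4 → s0
  read 'p': s0 → s1
  read 'q': s1 → s4
  read 'p': s4 → s0
  read 'r': s0 → s2
  read 'q': s2 → s3
  read 'p': s3 → s1
  read 'r': s1 → s3
  read 'p': s3 → s1
  read 'r': s1 → s3
  read 'p': s3 → s1
  read 'r': s1 → s3
  read 'p': s3 → s1
  read 'q': s1 → s4
  read 'p': s4 → s0
  read 'r': s0 → s2
  read 'r': s2 → s2
  read 'r': s2 → s2
  read 'r': s2 → s2
  read 'r': s2 → s2
  read 'q': s2 → s3
  end s3, rejected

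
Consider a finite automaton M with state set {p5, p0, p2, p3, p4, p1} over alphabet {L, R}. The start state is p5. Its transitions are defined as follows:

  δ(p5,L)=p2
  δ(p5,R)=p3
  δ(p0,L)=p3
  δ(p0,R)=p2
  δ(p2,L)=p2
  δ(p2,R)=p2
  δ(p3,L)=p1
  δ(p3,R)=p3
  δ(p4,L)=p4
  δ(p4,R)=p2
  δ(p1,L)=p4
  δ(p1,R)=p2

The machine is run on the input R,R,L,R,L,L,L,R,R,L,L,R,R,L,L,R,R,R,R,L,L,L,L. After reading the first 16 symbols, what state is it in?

p2

p5 → p3 → p3 → p1 → p2 → p2 → p2 → p2 → p2 → p2 → p2 → p2 → p2 → p2 → p2 → p2 → p2
After 16 symbols: p2.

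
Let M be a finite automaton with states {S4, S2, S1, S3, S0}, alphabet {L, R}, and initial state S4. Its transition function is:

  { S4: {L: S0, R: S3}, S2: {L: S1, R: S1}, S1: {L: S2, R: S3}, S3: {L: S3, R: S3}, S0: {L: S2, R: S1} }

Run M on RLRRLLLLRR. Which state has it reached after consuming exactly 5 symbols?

S3

Trace: S4 -R-> S3 -L-> S3 -R-> S3 -R-> S3 -L-> S3
After 5 symbols: S3.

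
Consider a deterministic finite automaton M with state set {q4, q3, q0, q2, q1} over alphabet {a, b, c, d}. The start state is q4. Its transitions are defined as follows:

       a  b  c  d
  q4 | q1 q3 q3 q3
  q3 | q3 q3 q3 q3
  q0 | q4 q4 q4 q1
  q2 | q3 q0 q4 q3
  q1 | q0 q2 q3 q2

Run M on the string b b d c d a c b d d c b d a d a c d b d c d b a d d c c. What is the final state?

start at q4
read 'b': q4 → q3
read 'b': q3 → q3
read 'd': q3 → q3
read 'c': q3 → q3
read 'd': q3 → q3
read 'a': q3 → q3
read 'c': q3 → q3
read 'b': q3 → q3
read 'd': q3 → q3
read 'd': q3 → q3
read 'c': q3 → q3
read 'b': q3 → q3
read 'd': q3 → q3
read 'a': q3 → q3
read 'd': q3 → q3
read 'a': q3 → q3
read 'c': q3 → q3
read 'd': q3 → q3
read 'b': q3 → q3
read 'd': q3 → q3
read 'c': q3 → q3
read 'd': q3 → q3
read 'b': q3 → q3
read 'a': q3 → q3
read 'd': q3 → q3
read 'd': q3 → q3
read 'c': q3 → q3
read 'c': q3 → q3

q3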